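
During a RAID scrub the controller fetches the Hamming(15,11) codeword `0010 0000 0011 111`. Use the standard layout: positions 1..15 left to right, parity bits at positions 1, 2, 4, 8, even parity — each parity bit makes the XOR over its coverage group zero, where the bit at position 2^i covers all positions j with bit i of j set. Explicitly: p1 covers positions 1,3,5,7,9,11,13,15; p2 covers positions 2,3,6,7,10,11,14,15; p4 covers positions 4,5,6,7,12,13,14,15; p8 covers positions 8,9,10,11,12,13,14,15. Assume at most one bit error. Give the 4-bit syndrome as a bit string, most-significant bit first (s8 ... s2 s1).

1000

s1: b1⊕b3⊕b5⊕b7⊕b9⊕b11⊕b13⊕b15 = 0⊕1⊕0⊕0⊕0⊕1⊕1⊕1 = 0
s2: b2⊕b3⊕b6⊕b7⊕b10⊕b11⊕b14⊕b15 = 0⊕1⊕0⊕0⊕0⊕1⊕1⊕1 = 0
s4: b4⊕b5⊕b6⊕b7⊕b12⊕b13⊕b14⊕b15 = 0⊕0⊕0⊕0⊕1⊕1⊕1⊕1 = 0
s8: b8⊕b9⊕b10⊕b11⊕b12⊕b13⊕b14⊕b15 = 0⊕0⊕0⊕1⊕1⊕1⊕1⊕1 = 1
Syndrome (s8...s1) = 1000 → position 8.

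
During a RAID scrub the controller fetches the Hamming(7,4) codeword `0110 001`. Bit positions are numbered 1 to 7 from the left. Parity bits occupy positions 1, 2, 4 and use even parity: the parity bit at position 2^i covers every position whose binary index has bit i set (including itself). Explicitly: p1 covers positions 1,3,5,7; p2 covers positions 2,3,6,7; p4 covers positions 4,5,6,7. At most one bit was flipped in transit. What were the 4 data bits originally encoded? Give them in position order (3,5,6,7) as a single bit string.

s1: b1⊕b3⊕b5⊕b7 = 0⊕1⊕0⊕1 = 0
s2: b2⊕b3⊕b6⊕b7 = 1⊕1⊕0⊕1 = 1
s4: b4⊕b5⊕b6⊕b7 = 0⊕0⊕0⊕1 = 1
Syndrome (s4...s1) = 110 → position 6.
Flip bit 6: corrected codeword = 0110011
Data bits at positions 3,5,6,7: 1011

1011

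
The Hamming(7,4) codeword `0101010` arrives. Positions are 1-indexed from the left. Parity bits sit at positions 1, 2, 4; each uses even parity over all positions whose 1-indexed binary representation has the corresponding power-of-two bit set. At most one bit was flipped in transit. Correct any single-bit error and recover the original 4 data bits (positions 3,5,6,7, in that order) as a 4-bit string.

0010

s1: b1⊕b3⊕b5⊕b7 = 0⊕0⊕0⊕0 = 0
s2: b2⊕b3⊕b6⊕b7 = 1⊕0⊕1⊕0 = 0
s4: b4⊕b5⊕b6⊕b7 = 1⊕0⊕1⊕0 = 0
Syndrome (s4...s1) = 000 → position 0 (no error).
No correction needed.
Data bits at positions 3,5,6,7: 0010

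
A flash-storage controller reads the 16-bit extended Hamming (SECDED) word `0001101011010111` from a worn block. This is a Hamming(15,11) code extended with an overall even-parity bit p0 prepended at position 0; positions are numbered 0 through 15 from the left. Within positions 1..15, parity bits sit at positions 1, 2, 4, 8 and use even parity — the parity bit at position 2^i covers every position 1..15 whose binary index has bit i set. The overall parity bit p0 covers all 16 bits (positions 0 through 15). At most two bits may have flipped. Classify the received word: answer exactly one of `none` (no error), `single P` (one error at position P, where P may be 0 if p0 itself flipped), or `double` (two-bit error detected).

s1: b1⊕b3⊕b5⊕b7⊕b9⊕b11⊕b13⊕b15 = 0⊕1⊕0⊕0⊕1⊕1⊕1⊕1 = 1
s2: b2⊕b3⊕b6⊕b7⊕b10⊕b11⊕b14⊕b15 = 0⊕1⊕1⊕0⊕0⊕1⊕1⊕1 = 1
s4: b4⊕b5⊕b6⊕b7⊕b12⊕b13⊕b14⊕b15 = 1⊕0⊕1⊕0⊕0⊕1⊕1⊕1 = 1
s8: b8⊕b9⊕b10⊕b11⊕b12⊕b13⊕b14⊕b15 = 1⊕1⊕0⊕1⊕0⊕1⊕1⊕1 = 0
Syndrome (s8...s1) = 0111 → position 7.
Overall parity (XOR of all 16 bits, including p0): 0⊕0⊕0⊕1⊕1⊕0⊕1⊕0⊕1⊕1⊕0⊕1⊕0⊕1⊕1⊕1 = 1
Overall=1, syndrome position=7 → single-bit error at position 7.

single 7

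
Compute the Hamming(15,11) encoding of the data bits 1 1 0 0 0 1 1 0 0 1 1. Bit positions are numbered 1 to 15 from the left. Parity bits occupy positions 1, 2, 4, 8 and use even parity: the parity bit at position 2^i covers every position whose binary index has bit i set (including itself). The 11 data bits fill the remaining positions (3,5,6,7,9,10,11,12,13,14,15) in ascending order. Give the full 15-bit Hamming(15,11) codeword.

Place data bits at non-power-of-two positions: b3=1, b5=1, b6=0, b7=0, b9=0, b10=1, b11=1, b12=0, b13=0, b14=1, b15=1.
p1 = XOR of data positions {3,5,7,9,11,13,15} = 1⊕1⊕0⊕0⊕1⊕0⊕1 = 0
p2 = XOR of data positions {3,6,7,10,11,14,15} = 1⊕0⊕0⊕1⊕1⊕1⊕1 = 1
p4 = XOR of data positions {5,6,7,12,13,14,15} = 1⊕0⊕0⊕0⊕0⊕1⊕1 = 1
p8 = XOR of data positions {9,10,11,12,13,14,15} = 0⊕1⊕1⊕0⊕0⊕1⊕1 = 0
Codeword b1..b15 = 011110000110011

011110000110011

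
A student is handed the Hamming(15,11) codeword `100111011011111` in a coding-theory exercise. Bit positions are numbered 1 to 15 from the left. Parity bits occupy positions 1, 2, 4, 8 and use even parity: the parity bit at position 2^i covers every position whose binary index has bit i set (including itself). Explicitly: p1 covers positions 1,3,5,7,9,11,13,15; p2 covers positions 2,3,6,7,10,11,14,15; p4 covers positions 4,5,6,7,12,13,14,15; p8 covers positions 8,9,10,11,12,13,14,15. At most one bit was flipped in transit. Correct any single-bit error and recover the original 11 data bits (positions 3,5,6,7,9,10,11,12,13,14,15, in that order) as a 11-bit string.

s1: b1⊕b3⊕b5⊕b7⊕b9⊕b11⊕b13⊕b15 = 1⊕0⊕1⊕0⊕1⊕1⊕1⊕1 = 0
s2: b2⊕b3⊕b6⊕b7⊕b10⊕b11⊕b14⊕b15 = 0⊕0⊕1⊕0⊕0⊕1⊕1⊕1 = 0
s4: b4⊕b5⊕b6⊕b7⊕b12⊕b13⊕b14⊕b15 = 1⊕1⊕1⊕0⊕1⊕1⊕1⊕1 = 1
s8: b8⊕b9⊕b10⊕b11⊕b12⊕b13⊕b14⊕b15 = 1⊕1⊕0⊕1⊕1⊕1⊕1⊕1 = 1
Syndrome (s8...s1) = 1100 → position 12.
Flip bit 12: corrected codeword = 100111011010111
Data bits at positions 3,5,6,7,9,10,11,12,13,14,15: 01101010111

01101010111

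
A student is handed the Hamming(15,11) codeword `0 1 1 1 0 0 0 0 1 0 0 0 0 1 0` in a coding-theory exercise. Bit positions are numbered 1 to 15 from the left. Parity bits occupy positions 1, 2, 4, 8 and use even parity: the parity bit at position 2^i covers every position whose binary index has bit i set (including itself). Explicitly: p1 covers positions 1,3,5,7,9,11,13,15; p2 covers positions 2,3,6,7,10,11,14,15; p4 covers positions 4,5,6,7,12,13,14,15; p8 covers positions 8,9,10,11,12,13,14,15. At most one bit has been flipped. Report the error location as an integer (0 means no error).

2

s1: b1⊕b3⊕b5⊕b7⊕b9⊕b11⊕b13⊕b15 = 0⊕1⊕0⊕0⊕1⊕0⊕0⊕0 = 0
s2: b2⊕b3⊕b6⊕b7⊕b10⊕b11⊕b14⊕b15 = 1⊕1⊕0⊕0⊕0⊕0⊕1⊕0 = 1
s4: b4⊕b5⊕b6⊕b7⊕b12⊕b13⊕b14⊕b15 = 1⊕0⊕0⊕0⊕0⊕0⊕1⊕0 = 0
s8: b8⊕b9⊕b10⊕b11⊕b12⊕b13⊕b14⊕b15 = 0⊕1⊕0⊕0⊕0⊕0⊕1⊕0 = 0
Syndrome (s8...s1) = 0010 → position 2.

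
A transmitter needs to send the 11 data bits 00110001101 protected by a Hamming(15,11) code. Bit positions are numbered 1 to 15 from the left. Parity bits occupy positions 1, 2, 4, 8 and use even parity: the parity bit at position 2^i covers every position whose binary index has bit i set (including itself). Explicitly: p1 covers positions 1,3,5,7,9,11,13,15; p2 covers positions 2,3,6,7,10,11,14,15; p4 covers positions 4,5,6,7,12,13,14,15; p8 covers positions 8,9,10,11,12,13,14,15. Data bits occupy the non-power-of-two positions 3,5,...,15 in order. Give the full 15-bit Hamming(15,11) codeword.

Place data bits at non-power-of-two positions: b3=0, b5=0, b6=1, b7=1, b9=0, b10=0, b11=0, b12=1, b13=1, b14=0, b15=1.
p1 = XOR of data positions {3,5,7,9,11,13,15} = 0⊕0⊕1⊕0⊕0⊕1⊕1 = 1
p2 = XOR of data positions {3,6,7,10,11,14,15} = 0⊕1⊕1⊕0⊕0⊕0⊕1 = 1
p4 = XOR of data positions {5,6,7,12,13,14,15} = 0⊕1⊕1⊕1⊕1⊕0⊕1 = 1
p8 = XOR of data positions {9,10,11,12,13,14,15} = 0⊕0⊕0⊕1⊕1⊕0⊕1 = 1
Codeword b1..b15 = 110101110001101

110101110001101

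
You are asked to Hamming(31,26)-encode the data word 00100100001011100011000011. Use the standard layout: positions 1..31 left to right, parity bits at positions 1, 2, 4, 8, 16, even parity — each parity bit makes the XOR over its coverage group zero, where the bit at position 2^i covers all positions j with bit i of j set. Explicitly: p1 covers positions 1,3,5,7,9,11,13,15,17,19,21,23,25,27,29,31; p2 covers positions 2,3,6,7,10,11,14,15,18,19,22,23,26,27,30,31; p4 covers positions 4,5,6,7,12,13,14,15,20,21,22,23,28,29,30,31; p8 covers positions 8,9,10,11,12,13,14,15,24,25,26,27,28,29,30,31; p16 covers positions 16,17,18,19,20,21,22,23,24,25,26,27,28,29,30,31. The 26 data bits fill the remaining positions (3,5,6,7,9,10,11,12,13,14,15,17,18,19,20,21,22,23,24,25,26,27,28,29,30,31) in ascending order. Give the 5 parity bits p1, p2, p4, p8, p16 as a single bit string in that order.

01101

Place data bits at non-power-of-two positions: b3=0, b5=0, b6=1, b7=0, b9=0, b10=1, b11=0, b12=0, b13=0, b14=0, b15=1, b17=0, b18=1, b19=1, b20=1, b21=0, b22=0, b23=0, b24=1, b25=1, b26=0, b27=0, b28=0, b29=0, b30=1, b31=1.
p1 = XOR of data positions {3,5,7,9,11,13,15,17,19,21,23,25,27,29,31} = 0⊕0⊕0⊕0⊕0⊕0⊕1⊕0⊕1⊕0⊕0⊕1⊕0⊕0⊕1 = 0
p2 = XOR of data positions {3,6,7,10,11,14,15,18,19,22,23,26,27,30,31} = 0⊕1⊕0⊕1⊕0⊕0⊕1⊕1⊕1⊕0⊕0⊕0⊕0⊕1⊕1 = 1
p4 = XOR of data positions {5,6,7,12,13,14,15,20,21,22,23,28,29,30,31} = 0⊕1⊕0⊕0⊕0⊕0⊕1⊕1⊕0⊕0⊕0⊕0⊕0⊕1⊕1 = 1
p8 = XOR of data positions {9,10,11,12,13,14,15,24,25,26,27,28,29,30,31} = 0⊕1⊕0⊕0⊕0⊕0⊕1⊕1⊕1⊕0⊕0⊕0⊕0⊕1⊕1 = 0
p16 = XOR of data positions {17,18,19,20,21,22,23,24,25,26,27,28,29,30,31} = 0⊕1⊕1⊕1⊕0⊕0⊕0⊕1⊕1⊕0⊕0⊕0⊕0⊕1⊕1 = 1
Parity bits p1,p2,p4,p8,p16 = 01101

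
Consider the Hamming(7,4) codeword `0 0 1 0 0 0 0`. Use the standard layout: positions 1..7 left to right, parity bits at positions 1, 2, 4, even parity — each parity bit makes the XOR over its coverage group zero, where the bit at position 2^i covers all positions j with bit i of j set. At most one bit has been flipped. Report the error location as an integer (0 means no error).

s1: b1⊕b3⊕b5⊕b7 = 0⊕1⊕0⊕0 = 1
s2: b2⊕b3⊕b6⊕b7 = 0⊕1⊕0⊕0 = 1
s4: b4⊕b5⊕b6⊕b7 = 0⊕0⊕0⊕0 = 0
Syndrome (s4...s1) = 011 → position 3.

3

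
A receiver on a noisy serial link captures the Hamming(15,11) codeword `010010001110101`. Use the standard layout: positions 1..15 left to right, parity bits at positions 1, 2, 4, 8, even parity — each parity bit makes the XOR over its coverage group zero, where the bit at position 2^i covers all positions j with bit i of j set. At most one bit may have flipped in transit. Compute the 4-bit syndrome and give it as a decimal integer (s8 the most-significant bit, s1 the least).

13

s1: b1⊕b3⊕b5⊕b7⊕b9⊕b11⊕b13⊕b15 = 0⊕0⊕1⊕0⊕1⊕1⊕1⊕1 = 1
s2: b2⊕b3⊕b6⊕b7⊕b10⊕b11⊕b14⊕b15 = 1⊕0⊕0⊕0⊕1⊕1⊕0⊕1 = 0
s4: b4⊕b5⊕b6⊕b7⊕b12⊕b13⊕b14⊕b15 = 0⊕1⊕0⊕0⊕0⊕1⊕0⊕1 = 1
s8: b8⊕b9⊕b10⊕b11⊕b12⊕b13⊕b14⊕b15 = 0⊕1⊕1⊕1⊕0⊕1⊕0⊕1 = 1
Syndrome (s8...s1) = 1101 → position 13.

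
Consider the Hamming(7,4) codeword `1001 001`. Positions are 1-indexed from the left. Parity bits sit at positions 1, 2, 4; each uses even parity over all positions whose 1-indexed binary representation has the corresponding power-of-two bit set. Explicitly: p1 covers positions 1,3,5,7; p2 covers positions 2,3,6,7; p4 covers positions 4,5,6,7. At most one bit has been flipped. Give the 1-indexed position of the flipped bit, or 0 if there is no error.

2

s1: b1⊕b3⊕b5⊕b7 = 1⊕0⊕0⊕1 = 0
s2: b2⊕b3⊕b6⊕b7 = 0⊕0⊕0⊕1 = 1
s4: b4⊕b5⊕b6⊕b7 = 1⊕0⊕0⊕1 = 0
Syndrome (s4...s1) = 010 → position 2.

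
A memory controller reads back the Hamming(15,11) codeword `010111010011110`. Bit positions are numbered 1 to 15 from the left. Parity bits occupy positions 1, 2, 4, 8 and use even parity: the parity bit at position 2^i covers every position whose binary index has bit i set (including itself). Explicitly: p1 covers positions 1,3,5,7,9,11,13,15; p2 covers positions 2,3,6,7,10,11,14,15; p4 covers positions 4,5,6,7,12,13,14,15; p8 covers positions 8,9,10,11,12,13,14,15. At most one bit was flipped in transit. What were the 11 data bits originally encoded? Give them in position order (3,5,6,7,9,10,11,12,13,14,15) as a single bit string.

s1: b1⊕b3⊕b5⊕b7⊕b9⊕b11⊕b13⊕b15 = 0⊕0⊕1⊕0⊕0⊕1⊕1⊕0 = 1
s2: b2⊕b3⊕b6⊕b7⊕b10⊕b11⊕b14⊕b15 = 1⊕0⊕1⊕0⊕0⊕1⊕1⊕0 = 0
s4: b4⊕b5⊕b6⊕b7⊕b12⊕b13⊕b14⊕b15 = 1⊕1⊕1⊕0⊕1⊕1⊕1⊕0 = 0
s8: b8⊕b9⊕b10⊕b11⊕b12⊕b13⊕b14⊕b15 = 1⊕0⊕0⊕1⊕1⊕1⊕1⊕0 = 1
Syndrome (s8...s1) = 1001 → position 9.
Flip bit 9: corrected codeword = 010111011011110
Data bits at positions 3,5,6,7,9,10,11,12,13,14,15: 01101011110

01101011110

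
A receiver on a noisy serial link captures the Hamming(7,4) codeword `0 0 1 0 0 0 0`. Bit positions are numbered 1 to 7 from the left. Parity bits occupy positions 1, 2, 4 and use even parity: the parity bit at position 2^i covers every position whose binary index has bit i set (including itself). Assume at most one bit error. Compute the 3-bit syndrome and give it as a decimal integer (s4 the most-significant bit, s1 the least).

3

s1: b1⊕b3⊕b5⊕b7 = 0⊕1⊕0⊕0 = 1
s2: b2⊕b3⊕b6⊕b7 = 0⊕1⊕0⊕0 = 1
s4: b4⊕b5⊕b6⊕b7 = 0⊕0⊕0⊕0 = 0
Syndrome (s4...s1) = 011 → position 3.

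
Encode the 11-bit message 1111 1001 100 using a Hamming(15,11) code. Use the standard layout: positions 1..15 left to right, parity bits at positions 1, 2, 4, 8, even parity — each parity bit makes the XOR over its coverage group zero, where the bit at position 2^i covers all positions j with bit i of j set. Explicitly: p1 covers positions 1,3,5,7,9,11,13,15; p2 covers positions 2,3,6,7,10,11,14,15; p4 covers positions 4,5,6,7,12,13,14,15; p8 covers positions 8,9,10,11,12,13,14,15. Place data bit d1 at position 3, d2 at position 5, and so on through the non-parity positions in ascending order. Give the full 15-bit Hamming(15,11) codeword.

Place data bits at non-power-of-two positions: b3=1, b5=1, b6=1, b7=1, b9=1, b10=0, b11=0, b12=1, b13=1, b14=0, b15=0.
p1 = XOR of data positions {3,5,7,9,11,13,15} = 1⊕1⊕1⊕1⊕0⊕1⊕0 = 1
p2 = XOR of data positions {3,6,7,10,11,14,15} = 1⊕1⊕1⊕0⊕0⊕0⊕0 = 1
p4 = XOR of data positions {5,6,7,12,13,14,15} = 1⊕1⊕1⊕1⊕1⊕0⊕0 = 1
p8 = XOR of data positions {9,10,11,12,13,14,15} = 1⊕0⊕0⊕1⊕1⊕0⊕0 = 1
Codeword b1..b15 = 111111111001100

111111111001100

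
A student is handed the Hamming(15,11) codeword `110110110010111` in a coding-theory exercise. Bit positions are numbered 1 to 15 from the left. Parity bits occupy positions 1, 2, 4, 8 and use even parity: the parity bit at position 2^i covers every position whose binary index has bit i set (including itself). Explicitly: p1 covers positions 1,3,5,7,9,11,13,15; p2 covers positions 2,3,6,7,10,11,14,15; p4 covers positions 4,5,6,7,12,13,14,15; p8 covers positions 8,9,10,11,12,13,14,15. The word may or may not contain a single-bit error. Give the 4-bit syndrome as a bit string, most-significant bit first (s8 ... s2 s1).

s1: b1⊕b3⊕b5⊕b7⊕b9⊕b11⊕b13⊕b15 = 1⊕0⊕1⊕1⊕0⊕1⊕1⊕1 = 0
s2: b2⊕b3⊕b6⊕b7⊕b10⊕b11⊕b14⊕b15 = 1⊕0⊕0⊕1⊕0⊕1⊕1⊕1 = 1
s4: b4⊕b5⊕b6⊕b7⊕b12⊕b13⊕b14⊕b15 = 1⊕1⊕0⊕1⊕0⊕1⊕1⊕1 = 0
s8: b8⊕b9⊕b10⊕b11⊕b12⊕b13⊕b14⊕b15 = 1⊕0⊕0⊕1⊕0⊕1⊕1⊕1 = 1
Syndrome (s8...s1) = 1010 → position 10.

1010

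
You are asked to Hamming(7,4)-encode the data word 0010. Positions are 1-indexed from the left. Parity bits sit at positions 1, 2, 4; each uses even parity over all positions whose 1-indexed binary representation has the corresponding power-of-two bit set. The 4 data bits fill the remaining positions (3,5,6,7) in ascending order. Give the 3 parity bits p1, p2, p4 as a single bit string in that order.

Place data bits at non-power-of-two positions: b3=0, b5=0, b6=1, b7=0.
p1 = XOR of data positions {3,5,7} = 0⊕0⊕0 = 0
p2 = XOR of data positions {3,6,7} = 0⊕1⊕0 = 1
p4 = XOR of data positions {5,6,7} = 0⊕1⊕0 = 1
Parity bits p1,p2,p4 = 011

011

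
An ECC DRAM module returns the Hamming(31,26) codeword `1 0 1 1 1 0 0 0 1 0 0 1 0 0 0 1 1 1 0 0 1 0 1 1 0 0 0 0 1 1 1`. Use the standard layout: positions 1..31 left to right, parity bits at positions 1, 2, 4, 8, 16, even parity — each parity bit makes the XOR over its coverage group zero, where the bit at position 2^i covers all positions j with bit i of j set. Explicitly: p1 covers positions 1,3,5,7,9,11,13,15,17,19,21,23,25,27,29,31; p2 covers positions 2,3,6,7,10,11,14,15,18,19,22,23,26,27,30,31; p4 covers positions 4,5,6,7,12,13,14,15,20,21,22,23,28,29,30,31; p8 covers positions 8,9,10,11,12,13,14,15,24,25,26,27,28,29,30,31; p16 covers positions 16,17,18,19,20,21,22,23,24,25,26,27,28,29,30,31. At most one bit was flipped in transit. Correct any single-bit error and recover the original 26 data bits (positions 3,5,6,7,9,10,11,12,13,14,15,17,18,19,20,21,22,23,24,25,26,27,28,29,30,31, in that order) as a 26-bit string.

s1: b1⊕b3⊕b5⊕b7⊕b9⊕b11⊕b13⊕b15⊕b17⊕b19⊕b21⊕b23⊕b25⊕b27⊕b29⊕b31 = 1⊕1⊕1⊕0⊕1⊕0⊕0⊕0⊕1⊕0⊕1⊕1⊕0⊕0⊕1⊕1 = 1
s2: b2⊕b3⊕b6⊕b7⊕b10⊕b11⊕b14⊕b15⊕b18⊕b19⊕b22⊕b23⊕b26⊕b27⊕b30⊕b31 = 0⊕1⊕0⊕0⊕0⊕0⊕0⊕0⊕1⊕0⊕0⊕1⊕0⊕0⊕1⊕1 = 1
s4: b4⊕b5⊕b6⊕b7⊕b12⊕b13⊕b14⊕b15⊕b20⊕b21⊕b22⊕b23⊕b28⊕b29⊕b30⊕b31 = 1⊕1⊕0⊕0⊕1⊕0⊕0⊕0⊕0⊕1⊕0⊕1⊕0⊕1⊕1⊕1 = 0
s8: b8⊕b9⊕b10⊕b11⊕b12⊕b13⊕b14⊕b15⊕b24⊕b25⊕b26⊕b27⊕b28⊕b29⊕b30⊕b31 = 0⊕1⊕0⊕0⊕1⊕0⊕0⊕0⊕1⊕0⊕0⊕0⊕0⊕1⊕1⊕1 = 0
s16: b16⊕b17⊕b18⊕b19⊕b20⊕b21⊕b22⊕b23⊕b24⊕b25⊕b26⊕b27⊕b28⊕b29⊕b30⊕b31 = 1⊕1⊕1⊕0⊕0⊕1⊕0⊕1⊕1⊕0⊕0⊕0⊕0⊕1⊕1⊕1 = 1
Syndrome (s16...s1) = 10011 → position 19.
Flip bit 19: corrected codeword = 1011100010010001111010110000111
Data bits at positions 3,5,6,7,9,10,11,12,13,14,15,17,18,19,20,21,22,23,24,25,26,27,28,29,30,31: 11001001000111010110000111

11001001000111010110000111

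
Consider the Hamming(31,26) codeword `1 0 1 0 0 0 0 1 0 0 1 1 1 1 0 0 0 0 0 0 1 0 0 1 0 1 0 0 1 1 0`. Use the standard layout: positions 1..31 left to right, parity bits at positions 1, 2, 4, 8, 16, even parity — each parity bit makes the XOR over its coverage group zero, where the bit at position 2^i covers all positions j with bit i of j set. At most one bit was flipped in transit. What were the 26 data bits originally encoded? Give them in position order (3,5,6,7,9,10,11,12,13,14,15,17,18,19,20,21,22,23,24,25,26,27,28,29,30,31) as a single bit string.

s1: b1⊕b3⊕b5⊕b7⊕b9⊕b11⊕b13⊕b15⊕b17⊕b19⊕b21⊕b23⊕b25⊕b27⊕b29⊕b31 = 1⊕1⊕0⊕0⊕0⊕1⊕1⊕0⊕0⊕0⊕1⊕0⊕0⊕0⊕1⊕0 = 0
s2: b2⊕b3⊕b6⊕b7⊕b10⊕b11⊕b14⊕b15⊕b18⊕b19⊕b22⊕b23⊕b26⊕b27⊕b30⊕b31 = 0⊕1⊕0⊕0⊕0⊕1⊕1⊕0⊕0⊕0⊕0⊕0⊕1⊕0⊕1⊕0 = 1
s4: b4⊕b5⊕b6⊕b7⊕b12⊕b13⊕b14⊕b15⊕b20⊕b21⊕b22⊕b23⊕b28⊕b29⊕b30⊕b31 = 0⊕0⊕0⊕0⊕1⊕1⊕1⊕0⊕0⊕1⊕0⊕0⊕0⊕1⊕1⊕0 = 0
s8: b8⊕b9⊕b10⊕b11⊕b12⊕b13⊕b14⊕b15⊕b24⊕b25⊕b26⊕b27⊕b28⊕b29⊕b30⊕b31 = 1⊕0⊕0⊕1⊕1⊕1⊕1⊕0⊕1⊕0⊕1⊕0⊕0⊕1⊕1⊕0 = 1
s16: b16⊕b17⊕b18⊕b19⊕b20⊕b21⊕b22⊕b23⊕b24⊕b25⊕b26⊕b27⊕b28⊕b29⊕b30⊕b31 = 0⊕0⊕0⊕0⊕0⊕1⊕0⊕0⊕1⊕0⊕1⊕0⊕0⊕1⊕1⊕0 = 1
Syndrome (s16...s1) = 11010 → position 26.
Flip bit 26: corrected codeword = 1010000100111100000010010000110
Data bits at positions 3,5,6,7,9,10,11,12,13,14,15,17,18,19,20,21,22,23,24,25,26,27,28,29,30,31: 10000011110000010010000110

10000011110000010010000110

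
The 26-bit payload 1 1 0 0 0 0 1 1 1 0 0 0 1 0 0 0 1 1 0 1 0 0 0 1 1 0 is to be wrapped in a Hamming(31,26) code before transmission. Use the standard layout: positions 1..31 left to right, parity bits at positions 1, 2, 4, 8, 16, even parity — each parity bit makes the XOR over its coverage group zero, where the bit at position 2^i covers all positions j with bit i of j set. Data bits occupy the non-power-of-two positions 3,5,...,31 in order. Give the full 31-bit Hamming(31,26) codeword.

1011100000111000010001101000110

Place data bits at non-power-of-two positions: b3=1, b5=1, b6=0, b7=0, b9=0, b10=0, b11=1, b12=1, b13=1, b14=0, b15=0, b17=0, b18=1, b19=0, b20=0, b21=0, b22=1, b23=1, b24=0, b25=1, b26=0, b27=0, b28=0, b29=1, b30=1, b31=0.
p1 = XOR of data positions {3,5,7,9,11,13,15,17,19,21,23,25,27,29,31} = 1⊕1⊕0⊕0⊕1⊕1⊕0⊕0⊕0⊕0⊕1⊕1⊕0⊕1⊕0 = 1
p2 = XOR of data positions {3,6,7,10,11,14,15,18,19,22,23,26,27,30,31} = 1⊕0⊕0⊕0⊕1⊕0⊕0⊕1⊕0⊕1⊕1⊕0⊕0⊕1⊕0 = 0
p4 = XOR of data positions {5,6,7,12,13,14,15,20,21,22,23,28,29,30,31} = 1⊕0⊕0⊕1⊕1⊕0⊕0⊕0⊕0⊕1⊕1⊕0⊕1⊕1⊕0 = 1
p8 = XOR of data positions {9,10,11,12,13,14,15,24,25,26,27,28,29,30,31} = 0⊕0⊕1⊕1⊕1⊕0⊕0⊕0⊕1⊕0⊕0⊕0⊕1⊕1⊕0 = 0
p16 = XOR of data positions {17,18,19,20,21,22,23,24,25,26,27,28,29,30,31} = 0⊕1⊕0⊕0⊕0⊕1⊕1⊕0⊕1⊕0⊕0⊕0⊕1⊕1⊕0 = 0
Codeword b1..b31 = 1011100000111000010001101000110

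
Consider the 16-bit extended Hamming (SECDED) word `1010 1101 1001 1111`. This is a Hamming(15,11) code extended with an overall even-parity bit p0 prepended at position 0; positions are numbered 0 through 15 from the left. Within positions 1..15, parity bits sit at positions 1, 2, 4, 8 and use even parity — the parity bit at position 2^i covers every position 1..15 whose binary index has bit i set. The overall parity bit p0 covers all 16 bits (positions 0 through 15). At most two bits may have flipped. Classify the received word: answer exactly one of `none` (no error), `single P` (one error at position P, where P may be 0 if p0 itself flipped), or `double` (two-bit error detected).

s1: b1⊕b3⊕b5⊕b7⊕b9⊕b11⊕b13⊕b15 = 0⊕0⊕1⊕1⊕0⊕1⊕1⊕1 = 1
s2: b2⊕b3⊕b6⊕b7⊕b10⊕b11⊕b14⊕b15 = 1⊕0⊕0⊕1⊕0⊕1⊕1⊕1 = 1
s4: b4⊕b5⊕b6⊕b7⊕b12⊕b13⊕b14⊕b15 = 1⊕1⊕0⊕1⊕1⊕1⊕1⊕1 = 1
s8: b8⊕b9⊕b10⊕b11⊕b12⊕b13⊕b14⊕b15 = 1⊕0⊕0⊕1⊕1⊕1⊕1⊕1 = 0
Syndrome (s8...s1) = 0111 → position 7.
Overall parity (XOR of all 16 bits, including p0): 1⊕0⊕1⊕0⊕1⊕1⊕0⊕1⊕1⊕0⊕0⊕1⊕1⊕1⊕1⊕1 = 1
Overall=1, syndrome position=7 → single-bit error at position 7.

single 7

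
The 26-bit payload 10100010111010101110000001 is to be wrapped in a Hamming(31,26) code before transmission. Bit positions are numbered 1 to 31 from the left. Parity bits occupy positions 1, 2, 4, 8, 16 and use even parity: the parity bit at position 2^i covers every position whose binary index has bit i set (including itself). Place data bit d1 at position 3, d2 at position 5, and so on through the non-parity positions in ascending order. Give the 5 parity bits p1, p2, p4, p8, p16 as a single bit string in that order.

01000

Place data bits at non-power-of-two positions: b3=1, b5=0, b6=1, b7=0, b9=0, b10=0, b11=1, b12=0, b13=1, b14=1, b15=1, b17=0, b18=1, b19=0, b20=1, b21=0, b22=1, b23=1, b24=1, b25=0, b26=0, b27=0, b28=0, b29=0, b30=0, b31=1.
p1 = XOR of data positions {3,5,7,9,11,13,15,17,19,21,23,25,27,29,31} = 1⊕0⊕0⊕0⊕1⊕1⊕1⊕0⊕0⊕0⊕1⊕0⊕0⊕0⊕1 = 0
p2 = XOR of data positions {3,6,7,10,11,14,15,18,19,22,23,26,27,30,31} = 1⊕1⊕0⊕0⊕1⊕1⊕1⊕1⊕0⊕1⊕1⊕0⊕0⊕0⊕1 = 1
p4 = XOR of data positions {5,6,7,12,13,14,15,20,21,22,23,28,29,30,31} = 0⊕1⊕0⊕0⊕1⊕1⊕1⊕1⊕0⊕1⊕1⊕0⊕0⊕0⊕1 = 0
p8 = XOR of data positions {9,10,11,12,13,14,15,24,25,26,27,28,29,30,31} = 0⊕0⊕1⊕0⊕1⊕1⊕1⊕1⊕0⊕0⊕0⊕0⊕0⊕0⊕1 = 0
p16 = XOR of data positions {17,18,19,20,21,22,23,24,25,26,27,28,29,30,31} = 0⊕1⊕0⊕1⊕0⊕1⊕1⊕1⊕0⊕0⊕0⊕0⊕0⊕0⊕1 = 0
Parity bits p1,p2,p4,p8,p16 = 01000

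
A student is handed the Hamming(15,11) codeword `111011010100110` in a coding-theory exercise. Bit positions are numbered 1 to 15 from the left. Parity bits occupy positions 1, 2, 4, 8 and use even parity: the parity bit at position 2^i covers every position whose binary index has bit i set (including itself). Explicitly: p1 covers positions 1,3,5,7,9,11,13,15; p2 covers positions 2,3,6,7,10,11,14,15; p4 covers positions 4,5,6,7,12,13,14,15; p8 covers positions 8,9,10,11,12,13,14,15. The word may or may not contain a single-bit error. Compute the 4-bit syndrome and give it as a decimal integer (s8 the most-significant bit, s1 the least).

2

s1: b1⊕b3⊕b5⊕b7⊕b9⊕b11⊕b13⊕b15 = 1⊕1⊕1⊕0⊕0⊕0⊕1⊕0 = 0
s2: b2⊕b3⊕b6⊕b7⊕b10⊕b11⊕b14⊕b15 = 1⊕1⊕1⊕0⊕1⊕0⊕1⊕0 = 1
s4: b4⊕b5⊕b6⊕b7⊕b12⊕b13⊕b14⊕b15 = 0⊕1⊕1⊕0⊕0⊕1⊕1⊕0 = 0
s8: b8⊕b9⊕b10⊕b11⊕b12⊕b13⊕b14⊕b15 = 1⊕0⊕1⊕0⊕0⊕1⊕1⊕0 = 0
Syndrome (s8...s1) = 0010 → position 2.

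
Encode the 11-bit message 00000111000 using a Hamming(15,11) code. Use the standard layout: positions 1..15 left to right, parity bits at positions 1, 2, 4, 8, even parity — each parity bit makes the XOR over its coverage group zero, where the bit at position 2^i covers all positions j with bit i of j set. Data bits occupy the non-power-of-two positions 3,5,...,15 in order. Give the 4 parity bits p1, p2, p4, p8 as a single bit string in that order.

Place data bits at non-power-of-two positions: b3=0, b5=0, b6=0, b7=0, b9=0, b10=1, b11=1, b12=1, b13=0, b14=0, b15=0.
p1 = XOR of data positions {3,5,7,9,11,13,15} = 0⊕0⊕0⊕0⊕1⊕0⊕0 = 1
p2 = XOR of data positions {3,6,7,10,11,14,15} = 0⊕0⊕0⊕1⊕1⊕0⊕0 = 0
p4 = XOR of data positions {5,6,7,12,13,14,15} = 0⊕0⊕0⊕1⊕0⊕0⊕0 = 1
p8 = XOR of data positions {9,10,11,12,13,14,15} = 0⊕1⊕1⊕1⊕0⊕0⊕0 = 1
Parity bits p1,p2,p4,p8 = 1011

1011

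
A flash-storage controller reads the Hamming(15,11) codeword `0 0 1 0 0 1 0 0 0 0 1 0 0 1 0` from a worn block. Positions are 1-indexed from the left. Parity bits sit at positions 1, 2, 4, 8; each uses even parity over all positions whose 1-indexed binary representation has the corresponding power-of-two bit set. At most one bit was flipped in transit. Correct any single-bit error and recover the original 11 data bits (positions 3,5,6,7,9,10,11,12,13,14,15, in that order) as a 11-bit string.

10100010010

s1: b1⊕b3⊕b5⊕b7⊕b9⊕b11⊕b13⊕b15 = 0⊕1⊕0⊕0⊕0⊕1⊕0⊕0 = 0
s2: b2⊕b3⊕b6⊕b7⊕b10⊕b11⊕b14⊕b15 = 0⊕1⊕1⊕0⊕0⊕1⊕1⊕0 = 0
s4: b4⊕b5⊕b6⊕b7⊕b12⊕b13⊕b14⊕b15 = 0⊕0⊕1⊕0⊕0⊕0⊕1⊕0 = 0
s8: b8⊕b9⊕b10⊕b11⊕b12⊕b13⊕b14⊕b15 = 0⊕0⊕0⊕1⊕0⊕0⊕1⊕0 = 0
Syndrome (s8...s1) = 0000 → position 0 (no error).
No correction needed.
Data bits at positions 3,5,6,7,9,10,11,12,13,14,15: 10100010010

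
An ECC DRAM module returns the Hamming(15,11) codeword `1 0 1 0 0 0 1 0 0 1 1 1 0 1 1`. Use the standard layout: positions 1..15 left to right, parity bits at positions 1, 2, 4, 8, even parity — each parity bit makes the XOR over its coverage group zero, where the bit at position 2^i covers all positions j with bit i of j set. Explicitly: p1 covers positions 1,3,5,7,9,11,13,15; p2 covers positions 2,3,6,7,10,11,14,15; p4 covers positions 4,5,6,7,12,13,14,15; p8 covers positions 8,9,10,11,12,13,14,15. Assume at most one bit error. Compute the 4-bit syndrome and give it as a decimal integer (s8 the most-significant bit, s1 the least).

9

s1: b1⊕b3⊕b5⊕b7⊕b9⊕b11⊕b13⊕b15 = 1⊕1⊕0⊕1⊕0⊕1⊕0⊕1 = 1
s2: b2⊕b3⊕b6⊕b7⊕b10⊕b11⊕b14⊕b15 = 0⊕1⊕0⊕1⊕1⊕1⊕1⊕1 = 0
s4: b4⊕b5⊕b6⊕b7⊕b12⊕b13⊕b14⊕b15 = 0⊕0⊕0⊕1⊕1⊕0⊕1⊕1 = 0
s8: b8⊕b9⊕b10⊕b11⊕b12⊕b13⊕b14⊕b15 = 0⊕0⊕1⊕1⊕1⊕0⊕1⊕1 = 1
Syndrome (s8...s1) = 1001 → position 9.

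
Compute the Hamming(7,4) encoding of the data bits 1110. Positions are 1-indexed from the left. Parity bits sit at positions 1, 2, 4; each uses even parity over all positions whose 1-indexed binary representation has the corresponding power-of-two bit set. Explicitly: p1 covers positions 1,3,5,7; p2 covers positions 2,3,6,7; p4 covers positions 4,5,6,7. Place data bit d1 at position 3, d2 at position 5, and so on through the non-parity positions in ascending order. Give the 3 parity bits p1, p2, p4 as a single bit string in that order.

000

Place data bits at non-power-of-two positions: b3=1, b5=1, b6=1, b7=0.
p1 = XOR of data positions {3,5,7} = 1⊕1⊕0 = 0
p2 = XOR of data positions {3,6,7} = 1⊕1⊕0 = 0
p4 = XOR of data positions {5,6,7} = 1⊕1⊕0 = 0
Parity bits p1,p2,p4 = 000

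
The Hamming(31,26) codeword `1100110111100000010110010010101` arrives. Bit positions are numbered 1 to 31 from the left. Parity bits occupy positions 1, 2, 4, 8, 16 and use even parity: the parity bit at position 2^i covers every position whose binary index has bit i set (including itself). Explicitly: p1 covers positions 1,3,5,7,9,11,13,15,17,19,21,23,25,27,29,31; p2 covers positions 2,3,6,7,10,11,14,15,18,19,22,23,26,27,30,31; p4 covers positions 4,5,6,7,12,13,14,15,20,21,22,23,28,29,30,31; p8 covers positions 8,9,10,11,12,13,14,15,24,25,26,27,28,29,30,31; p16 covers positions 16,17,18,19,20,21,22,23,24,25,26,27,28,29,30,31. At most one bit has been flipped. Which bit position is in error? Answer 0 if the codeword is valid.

18

s1: b1⊕b3⊕b5⊕b7⊕b9⊕b11⊕b13⊕b15⊕b17⊕b19⊕b21⊕b23⊕b25⊕b27⊕b29⊕b31 = 1⊕0⊕1⊕0⊕1⊕1⊕0⊕0⊕0⊕0⊕1⊕0⊕0⊕1⊕1⊕1 = 0
s2: b2⊕b3⊕b6⊕b7⊕b10⊕b11⊕b14⊕b15⊕b18⊕b19⊕b22⊕b23⊕b26⊕b27⊕b30⊕b31 = 1⊕0⊕1⊕0⊕1⊕1⊕0⊕0⊕1⊕0⊕0⊕0⊕0⊕1⊕0⊕1 = 1
s4: b4⊕b5⊕b6⊕b7⊕b12⊕b13⊕b14⊕b15⊕b20⊕b21⊕b22⊕b23⊕b28⊕b29⊕b30⊕b31 = 0⊕1⊕1⊕0⊕0⊕0⊕0⊕0⊕1⊕1⊕0⊕0⊕0⊕1⊕0⊕1 = 0
s8: b8⊕b9⊕b10⊕b11⊕b12⊕b13⊕b14⊕b15⊕b24⊕b25⊕b26⊕b27⊕b28⊕b29⊕b30⊕b31 = 1⊕1⊕1⊕1⊕0⊕0⊕0⊕0⊕1⊕0⊕0⊕1⊕0⊕1⊕0⊕1 = 0
s16: b16⊕b17⊕b18⊕b19⊕b20⊕b21⊕b22⊕b23⊕b24⊕b25⊕b26⊕b27⊕b28⊕b29⊕b30⊕b31 = 0⊕0⊕1⊕0⊕1⊕1⊕0⊕0⊕1⊕0⊕0⊕1⊕0⊕1⊕0⊕1 = 1
Syndrome (s16...s1) = 10010 → position 18.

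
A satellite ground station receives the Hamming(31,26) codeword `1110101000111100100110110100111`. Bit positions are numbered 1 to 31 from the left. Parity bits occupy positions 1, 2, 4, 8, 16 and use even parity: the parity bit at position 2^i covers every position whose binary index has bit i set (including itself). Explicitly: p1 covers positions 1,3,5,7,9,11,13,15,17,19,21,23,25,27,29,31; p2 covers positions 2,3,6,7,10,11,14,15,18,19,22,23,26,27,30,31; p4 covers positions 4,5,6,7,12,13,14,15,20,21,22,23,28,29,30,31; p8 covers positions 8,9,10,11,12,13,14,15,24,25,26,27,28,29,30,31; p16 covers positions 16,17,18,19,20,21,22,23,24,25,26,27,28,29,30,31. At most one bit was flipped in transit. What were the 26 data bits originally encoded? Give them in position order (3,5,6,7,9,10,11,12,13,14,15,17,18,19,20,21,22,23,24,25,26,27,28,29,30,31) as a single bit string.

11010011110100110110100110

s1: b1⊕b3⊕b5⊕b7⊕b9⊕b11⊕b13⊕b15⊕b17⊕b19⊕b21⊕b23⊕b25⊕b27⊕b29⊕b31 = 1⊕1⊕1⊕1⊕0⊕1⊕1⊕0⊕1⊕0⊕1⊕1⊕0⊕0⊕1⊕1 = 1
s2: b2⊕b3⊕b6⊕b7⊕b10⊕b11⊕b14⊕b15⊕b18⊕b19⊕b22⊕b23⊕b26⊕b27⊕b30⊕b31 = 1⊕1⊕0⊕1⊕0⊕1⊕1⊕0⊕0⊕0⊕0⊕1⊕1⊕0⊕1⊕1 = 1
s4: b4⊕b5⊕b6⊕b7⊕b12⊕b13⊕b14⊕b15⊕b20⊕b21⊕b22⊕b23⊕b28⊕b29⊕b30⊕b31 = 0⊕1⊕0⊕1⊕1⊕1⊕1⊕0⊕1⊕1⊕0⊕1⊕0⊕1⊕1⊕1 = 1
s8: b8⊕b9⊕b10⊕b11⊕b12⊕b13⊕b14⊕b15⊕b24⊕b25⊕b26⊕b27⊕b28⊕b29⊕b30⊕b31 = 0⊕0⊕0⊕1⊕1⊕1⊕1⊕0⊕1⊕0⊕1⊕0⊕0⊕1⊕1⊕1 = 1
s16: b16⊕b17⊕b18⊕b19⊕b20⊕b21⊕b22⊕b23⊕b24⊕b25⊕b26⊕b27⊕b28⊕b29⊕b30⊕b31 = 0⊕1⊕0⊕0⊕1⊕1⊕0⊕1⊕1⊕0⊕1⊕0⊕0⊕1⊕1⊕1 = 1
Syndrome (s16...s1) = 11111 → position 31.
Flip bit 31: corrected codeword = 1110101000111100100110110100110
Data bits at positions 3,5,6,7,9,10,11,12,13,14,15,17,18,19,20,21,22,23,24,25,26,27,28,29,30,31: 11010011110100110110100110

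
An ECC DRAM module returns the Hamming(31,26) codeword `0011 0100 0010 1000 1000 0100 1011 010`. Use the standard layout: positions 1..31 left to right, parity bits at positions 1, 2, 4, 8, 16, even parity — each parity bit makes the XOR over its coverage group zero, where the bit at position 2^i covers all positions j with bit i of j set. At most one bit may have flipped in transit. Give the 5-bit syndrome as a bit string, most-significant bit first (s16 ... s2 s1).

s1: b1⊕b3⊕b5⊕b7⊕b9⊕b11⊕b13⊕b15⊕b17⊕b19⊕b21⊕b23⊕b25⊕b27⊕b29⊕b31 = 0⊕1⊕0⊕0⊕0⊕1⊕1⊕0⊕1⊕0⊕0⊕0⊕1⊕1⊕0⊕0 = 0
s2: b2⊕b3⊕b6⊕b7⊕b10⊕b11⊕b14⊕b15⊕b18⊕b19⊕b22⊕b23⊕b26⊕b27⊕b30⊕b31 = 0⊕1⊕1⊕0⊕0⊕1⊕0⊕0⊕0⊕0⊕1⊕0⊕0⊕1⊕1⊕0 = 0
s4: b4⊕b5⊕b6⊕b7⊕b12⊕b13⊕b14⊕b15⊕b20⊕b21⊕b22⊕b23⊕b28⊕b29⊕b30⊕b31 = 1⊕0⊕1⊕0⊕0⊕1⊕0⊕0⊕0⊕0⊕1⊕0⊕1⊕0⊕1⊕0 = 0
s8: b8⊕b9⊕b10⊕b11⊕b12⊕b13⊕b14⊕b15⊕b24⊕b25⊕b26⊕b27⊕b28⊕b29⊕b30⊕b31 = 0⊕0⊕0⊕1⊕0⊕1⊕0⊕0⊕0⊕1⊕0⊕1⊕1⊕0⊕1⊕0 = 0
s16: b16⊕b17⊕b18⊕b19⊕b20⊕b21⊕b22⊕b23⊕b24⊕b25⊕b26⊕b27⊕b28⊕b29⊕b30⊕b31 = 0⊕1⊕0⊕0⊕0⊕0⊕1⊕0⊕0⊕1⊕0⊕1⊕1⊕0⊕1⊕0 = 0
Syndrome (s16...s1) = 00000 → position 0 (no error).

00000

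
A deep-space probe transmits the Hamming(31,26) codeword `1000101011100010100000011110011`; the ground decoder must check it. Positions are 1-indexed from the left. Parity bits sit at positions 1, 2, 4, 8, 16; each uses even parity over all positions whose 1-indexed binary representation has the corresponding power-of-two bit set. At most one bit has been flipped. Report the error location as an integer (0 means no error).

20

s1: b1⊕b3⊕b5⊕b7⊕b9⊕b11⊕b13⊕b15⊕b17⊕b19⊕b21⊕b23⊕b25⊕b27⊕b29⊕b31 = 1⊕0⊕1⊕1⊕1⊕1⊕0⊕1⊕1⊕0⊕0⊕0⊕1⊕1⊕0⊕1 = 0
s2: b2⊕b3⊕b6⊕b7⊕b10⊕b11⊕b14⊕b15⊕b18⊕b19⊕b22⊕b23⊕b26⊕b27⊕b30⊕b31 = 0⊕0⊕0⊕1⊕1⊕1⊕0⊕1⊕0⊕0⊕0⊕0⊕1⊕1⊕1⊕1 = 0
s4: b4⊕b5⊕b6⊕b7⊕b12⊕b13⊕b14⊕b15⊕b20⊕b21⊕b22⊕b23⊕b28⊕b29⊕b30⊕b31 = 0⊕1⊕0⊕1⊕0⊕0⊕0⊕1⊕0⊕0⊕0⊕0⊕0⊕0⊕1⊕1 = 1
s8: b8⊕b9⊕b10⊕b11⊕b12⊕b13⊕b14⊕b15⊕b24⊕b25⊕b26⊕b27⊕b28⊕b29⊕b30⊕b31 = 0⊕1⊕1⊕1⊕0⊕0⊕0⊕1⊕1⊕1⊕1⊕1⊕0⊕0⊕1⊕1 = 0
s16: b16⊕b17⊕b18⊕b19⊕b20⊕b21⊕b22⊕b23⊕b24⊕b25⊕b26⊕b27⊕b28⊕b29⊕b30⊕b31 = 0⊕1⊕0⊕0⊕0⊕0⊕0⊕0⊕1⊕1⊕1⊕1⊕0⊕0⊕1⊕1 = 1
Syndrome (s16...s1) = 10100 → position 20.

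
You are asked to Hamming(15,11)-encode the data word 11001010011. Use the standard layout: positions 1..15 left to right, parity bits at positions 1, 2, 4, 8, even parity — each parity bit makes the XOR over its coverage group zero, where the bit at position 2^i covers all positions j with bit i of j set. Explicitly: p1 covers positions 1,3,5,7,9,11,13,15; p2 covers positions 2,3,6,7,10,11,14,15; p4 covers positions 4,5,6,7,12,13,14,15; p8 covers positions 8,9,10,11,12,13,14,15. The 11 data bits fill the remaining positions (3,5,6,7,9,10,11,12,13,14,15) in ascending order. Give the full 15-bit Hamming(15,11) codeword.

Place data bits at non-power-of-two positions: b3=1, b5=1, b6=0, b7=0, b9=1, b10=0, b11=1, b12=0, b13=0, b14=1, b15=1.
p1 = XOR of data positions {3,5,7,9,11,13,15} = 1⊕1⊕0⊕1⊕1⊕0⊕1 = 1
p2 = XOR of data positions {3,6,7,10,11,14,15} = 1⊕0⊕0⊕0⊕1⊕1⊕1 = 0
p4 = XOR of data positions {5,6,7,12,13,14,15} = 1⊕0⊕0⊕0⊕0⊕1⊕1 = 1
p8 = XOR of data positions {9,10,11,12,13,14,15} = 1⊕0⊕1⊕0⊕0⊕1⊕1 = 0
Codeword b1..b15 = 101110001010011

101110001010011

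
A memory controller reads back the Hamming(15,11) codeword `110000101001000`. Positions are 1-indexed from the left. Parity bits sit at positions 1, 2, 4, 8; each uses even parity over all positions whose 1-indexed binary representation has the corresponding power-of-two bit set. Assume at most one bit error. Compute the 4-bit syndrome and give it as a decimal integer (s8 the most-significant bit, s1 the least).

1

s1: b1⊕b3⊕b5⊕b7⊕b9⊕b11⊕b13⊕b15 = 1⊕0⊕0⊕1⊕1⊕0⊕0⊕0 = 1
s2: b2⊕b3⊕b6⊕b7⊕b10⊕b11⊕b14⊕b15 = 1⊕0⊕0⊕1⊕0⊕0⊕0⊕0 = 0
s4: b4⊕b5⊕b6⊕b7⊕b12⊕b13⊕b14⊕b15 = 0⊕0⊕0⊕1⊕1⊕0⊕0⊕0 = 0
s8: b8⊕b9⊕b10⊕b11⊕b12⊕b13⊕b14⊕b15 = 0⊕1⊕0⊕0⊕1⊕0⊕0⊕0 = 0
Syndrome (s8...s1) = 0001 → position 1.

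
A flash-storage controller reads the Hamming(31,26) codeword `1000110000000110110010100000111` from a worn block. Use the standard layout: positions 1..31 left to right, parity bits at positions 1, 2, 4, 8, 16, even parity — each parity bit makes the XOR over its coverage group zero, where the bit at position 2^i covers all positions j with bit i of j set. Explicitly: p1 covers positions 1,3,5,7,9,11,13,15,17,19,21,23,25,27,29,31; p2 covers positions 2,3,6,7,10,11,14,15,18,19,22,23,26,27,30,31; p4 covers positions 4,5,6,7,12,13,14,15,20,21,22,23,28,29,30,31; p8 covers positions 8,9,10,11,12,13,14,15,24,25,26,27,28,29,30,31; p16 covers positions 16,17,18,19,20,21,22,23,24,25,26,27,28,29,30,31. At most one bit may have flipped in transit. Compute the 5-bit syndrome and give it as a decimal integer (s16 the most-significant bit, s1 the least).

30

s1: b1⊕b3⊕b5⊕b7⊕b9⊕b11⊕b13⊕b15⊕b17⊕b19⊕b21⊕b23⊕b25⊕b27⊕b29⊕b31 = 1⊕0⊕1⊕0⊕0⊕0⊕0⊕1⊕1⊕0⊕1⊕1⊕0⊕0⊕1⊕1 = 0
s2: b2⊕b3⊕b6⊕b7⊕b10⊕b11⊕b14⊕b15⊕b18⊕b19⊕b22⊕b23⊕b26⊕b27⊕b30⊕b31 = 0⊕0⊕1⊕0⊕0⊕0⊕1⊕1⊕1⊕0⊕0⊕1⊕0⊕0⊕1⊕1 = 1
s4: b4⊕b5⊕b6⊕b7⊕b12⊕b13⊕b14⊕b15⊕b20⊕b21⊕b22⊕b23⊕b28⊕b29⊕b30⊕b31 = 0⊕1⊕1⊕0⊕0⊕0⊕1⊕1⊕0⊕1⊕0⊕1⊕0⊕1⊕1⊕1 = 1
s8: b8⊕b9⊕b10⊕b11⊕b12⊕b13⊕b14⊕b15⊕b24⊕b25⊕b26⊕b27⊕b28⊕b29⊕b30⊕b31 = 0⊕0⊕0⊕0⊕0⊕0⊕1⊕1⊕0⊕0⊕0⊕0⊕0⊕1⊕1⊕1 = 1
s16: b16⊕b17⊕b18⊕b19⊕b20⊕b21⊕b22⊕b23⊕b24⊕b25⊕b26⊕b27⊕b28⊕b29⊕b30⊕b31 = 0⊕1⊕1⊕0⊕0⊕1⊕0⊕1⊕0⊕0⊕0⊕0⊕0⊕1⊕1⊕1 = 1
Syndrome (s16...s1) = 11110 → position 30.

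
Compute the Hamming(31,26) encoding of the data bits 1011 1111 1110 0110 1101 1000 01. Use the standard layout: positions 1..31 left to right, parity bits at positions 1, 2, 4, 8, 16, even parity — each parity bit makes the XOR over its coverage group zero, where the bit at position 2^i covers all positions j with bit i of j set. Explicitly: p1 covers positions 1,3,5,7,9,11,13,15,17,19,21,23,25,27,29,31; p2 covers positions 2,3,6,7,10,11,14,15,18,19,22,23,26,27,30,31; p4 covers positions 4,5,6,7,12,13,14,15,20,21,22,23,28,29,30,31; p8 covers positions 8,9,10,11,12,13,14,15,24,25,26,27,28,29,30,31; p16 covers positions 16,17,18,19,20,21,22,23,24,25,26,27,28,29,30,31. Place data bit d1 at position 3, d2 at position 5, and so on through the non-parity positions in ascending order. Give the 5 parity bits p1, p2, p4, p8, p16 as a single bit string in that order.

00001

Place data bits at non-power-of-two positions: b3=1, b5=0, b6=1, b7=1, b9=1, b10=1, b11=1, b12=1, b13=1, b14=1, b15=1, b17=0, b18=0, b19=1, b20=1, b21=0, b22=1, b23=1, b24=0, b25=1, b26=1, b27=0, b28=0, b29=0, b30=0, b31=1.
p1 = XOR of data positions {3,5,7,9,11,13,15,17,19,21,23,25,27,29,31} = 1⊕0⊕1⊕1⊕1⊕1⊕1⊕0⊕1⊕0⊕1⊕1⊕0⊕0⊕1 = 0
p2 = XOR of data positions {3,6,7,10,11,14,15,18,19,22,23,26,27,30,31} = 1⊕1⊕1⊕1⊕1⊕1⊕1⊕0⊕1⊕1⊕1⊕1⊕0⊕0⊕1 = 0
p4 = XOR of data positions {5,6,7,12,13,14,15,20,21,22,23,28,29,30,31} = 0⊕1⊕1⊕1⊕1⊕1⊕1⊕1⊕0⊕1⊕1⊕0⊕0⊕0⊕1 = 0
p8 = XOR of data positions {9,10,11,12,13,14,15,24,25,26,27,28,29,30,31} = 1⊕1⊕1⊕1⊕1⊕1⊕1⊕0⊕1⊕1⊕0⊕0⊕0⊕0⊕1 = 0
p16 = XOR of data positions {17,18,19,20,21,22,23,24,25,26,27,28,29,30,31} = 0⊕0⊕1⊕1⊕0⊕1⊕1⊕0⊕1⊕1⊕0⊕0⊕0⊕0⊕1 = 1
Parity bits p1,p2,p4,p8,p16 = 00001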